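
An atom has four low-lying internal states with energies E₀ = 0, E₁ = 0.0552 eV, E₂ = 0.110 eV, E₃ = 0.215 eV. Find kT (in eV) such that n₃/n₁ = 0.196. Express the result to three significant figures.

0.0981 eV

n₃/n₁ = exp[−(E₃−E₁)/kT] = 0.196.
⇒ (E₃−E₁)/kT = ln(1/0.196) = ln(5.1020) = 1.6296.
kT = 0.1598 eV / 1.6296 = 0.0981 eV.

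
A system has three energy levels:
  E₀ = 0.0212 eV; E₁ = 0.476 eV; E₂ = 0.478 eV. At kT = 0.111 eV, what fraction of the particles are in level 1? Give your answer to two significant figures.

0.016

Eᵢ/kT = 0.1910, 4.288, 4.306.
Z = Σ e^(−Eᵢ/kT) = e^(−0.1910) + e^(−4.288) + e^(−4.306) = 0.8261 + 0.01373 + 0.01349 = 0.8533.
P₁ = e^(−E₁/kT) / Z = 0.01373/0.8533 = 0.016.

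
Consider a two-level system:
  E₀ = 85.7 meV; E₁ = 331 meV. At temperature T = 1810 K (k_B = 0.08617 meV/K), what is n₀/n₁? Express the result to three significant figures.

k_BT = 0.08617 × 1810 K = 155.97 meV.
n₀/n₁ = exp[−(E₀−E₁)/kT] = exp(−(-245.3 meV)/(155.97 meV)) = exp(1.5727) = 4.82.

4.82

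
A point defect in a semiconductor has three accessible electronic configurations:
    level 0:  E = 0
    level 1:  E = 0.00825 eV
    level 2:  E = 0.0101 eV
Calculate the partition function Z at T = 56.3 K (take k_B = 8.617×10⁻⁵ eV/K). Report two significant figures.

k_BT = 8.617×10⁻⁵ × 56.3 K = 0.004851 eV.
Eᵢ/kT = 0, 1.701, 2.082.
Z = Σ e^(−Eᵢ/kT) = e^(−0) + e^(−1.701) + e^(−2.082) = 1.000 + 0.1825 + 0.1247 = 1.307.

Z = 1.3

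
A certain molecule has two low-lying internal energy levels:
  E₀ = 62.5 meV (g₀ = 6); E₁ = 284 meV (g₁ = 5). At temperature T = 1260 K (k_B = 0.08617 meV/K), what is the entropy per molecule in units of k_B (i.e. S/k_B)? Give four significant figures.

k_BT = 0.08617 × 1260 K = 108.574 meV.
Eᵢ/kT = 0.575644, 2.61573.
Z = Σ gᵢe^(−Eᵢ/kT) = 6·e^(−0.575644) + 5·e^(−2.61573) = 3.37406 + 0.365572 = 3.73963.
⟨E⟩ = Σ EᵢPᵢ = 84.1530 meV.
S/k_B = ln Z + ⟨E⟩/kT = ln(3.73963) + 84.1530/108.574 = 1.31899 + 0.775075 = 2.094.

2.094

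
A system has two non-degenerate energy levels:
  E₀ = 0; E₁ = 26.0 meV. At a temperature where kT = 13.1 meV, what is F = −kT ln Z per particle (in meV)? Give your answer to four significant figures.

Eᵢ/kT = 0, 1.98473.
Z = Σ e^(−Eᵢ/kT) = e^(−0) + e^(−1.98473) = 1.00000 + 0.137418 = 1.13742.
F = −kT ln Z = −13.1 × ln(1.13742) = −13.1 × 0.128763 = -1.687 meV.

-1.687 meV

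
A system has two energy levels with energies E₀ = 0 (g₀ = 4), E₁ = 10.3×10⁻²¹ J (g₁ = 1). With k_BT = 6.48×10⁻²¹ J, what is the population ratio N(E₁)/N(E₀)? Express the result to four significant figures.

n₁/n₀ = (g₁/g₀) exp[−(E₁−E₀)/kT] = (1/4) × exp(−(10.3 ×10⁻²¹ J)/(6.48 ×10⁻²¹ J)) = (1/4) × exp(-1.58951) = 0.05101.

0.05101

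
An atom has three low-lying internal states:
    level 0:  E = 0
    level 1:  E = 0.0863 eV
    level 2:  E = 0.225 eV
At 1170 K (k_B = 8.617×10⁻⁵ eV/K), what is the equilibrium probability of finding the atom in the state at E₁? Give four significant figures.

k_BT = 8.617×10⁻⁵ × 1170 K = 0.100819 eV.
Eᵢ/kT = 0, 0.855989, 2.23172.
Z = Σ e^(−Eᵢ/kT) = e^(−0) + e^(−0.855989) + e^(−2.23172) = 1.00000 + 0.424863 + 0.107344 = 1.53221.
P₁ = e^(−E₁/kT) / Z = 0.424863/1.53221 = 0.2773.

0.2773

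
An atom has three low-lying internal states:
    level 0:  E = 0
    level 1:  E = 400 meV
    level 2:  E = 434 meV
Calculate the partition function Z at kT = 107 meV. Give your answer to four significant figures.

Eᵢ/kT = 0, 3.73832, 4.05607.
Z = Σ e^(−Eᵢ/kT) = e^(−0) + e^(−3.73832) + e^(−4.05607) = 1.00000 + 0.0237940 + 0.0173169 = 1.04111.

Z = 1.041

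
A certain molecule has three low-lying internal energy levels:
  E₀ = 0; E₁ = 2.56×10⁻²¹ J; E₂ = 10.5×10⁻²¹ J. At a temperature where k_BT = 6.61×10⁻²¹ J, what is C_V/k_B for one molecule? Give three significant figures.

0.230

Eᵢ/kT = 0, 0.38729, 1.5885.
Z = Σ e^(−Eᵢ/kT) = e^(−0) + e^(−0.38729) + e^(−1.5885) = 1.0000 + 0.67889 + 0.20423 = 1.8831.
⟨E⟩ = 2.0617, ⟨E²⟩ = 14.320.
C_V/k_B = (⟨E²⟩ − ⟨E⟩²)/(kT)² = (14.320 − 4.2506)/43.692 = 0.230.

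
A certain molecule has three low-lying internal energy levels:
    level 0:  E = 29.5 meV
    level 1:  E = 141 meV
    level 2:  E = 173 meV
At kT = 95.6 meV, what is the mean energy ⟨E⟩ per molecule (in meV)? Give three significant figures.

73.0 meV

Eᵢ/kT = 0.30858, 1.4749, 1.8096.
Z = Σ e^(−Eᵢ/kT) = e^(−0.30858) + e^(−1.4749) + e^(−1.8096) = 0.73449 + 0.22880 + 0.16372 = 1.1270.
⟨E⟩ = Σ Eᵢ e^(−Eᵢ/kT) / Z = (29.5·0.73449 + 141·0.22880 + 173·0.16372) / 1.1270 = 73.0 meV.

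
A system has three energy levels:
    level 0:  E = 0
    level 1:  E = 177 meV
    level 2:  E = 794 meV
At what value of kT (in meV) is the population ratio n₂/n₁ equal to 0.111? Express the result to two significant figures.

280 meV

n₂/n₁ = exp[−(E₂−E₁)/kT] = 0.111.
⇒ (E₂−E₁)/kT = ln(1/0.111) = ln(9.009) = 2.198.
kT = 617 meV / 2.198 = 280 meV.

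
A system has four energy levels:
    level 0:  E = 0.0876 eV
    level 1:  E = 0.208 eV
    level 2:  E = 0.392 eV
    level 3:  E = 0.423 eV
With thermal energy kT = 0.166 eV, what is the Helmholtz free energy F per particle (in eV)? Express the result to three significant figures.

-0.00780 eV

Eᵢ/kT = 0.52771, 1.2530, 2.3614, 2.5482.
Z = Σ e^(−Eᵢ/kT) = e^(−0.52771) + e^(−1.2530) + e^(−2.3614) + e^(−2.5482) = 0.58995 + 0.28565 + 0.094288 + 0.078222 = 1.0481.
F = −kT ln Z = −0.166 × ln(1.0481) = −0.166 × 0.046979 = -0.00780 eV.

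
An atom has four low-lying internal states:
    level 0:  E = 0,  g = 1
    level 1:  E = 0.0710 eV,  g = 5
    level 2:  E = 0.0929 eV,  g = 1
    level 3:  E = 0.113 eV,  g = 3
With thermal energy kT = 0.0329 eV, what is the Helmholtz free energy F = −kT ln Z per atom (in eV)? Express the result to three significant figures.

-0.0181 eV

Eᵢ/kT = 0, 2.1581, 2.8237, 3.4347.
Z = Σ gᵢe^(−Eᵢ/kT) = 1·e^(−0) + 5·e^(−2.1581) + 1·e^(−2.8237) + 3·e^(−3.4347) = 1.0000 + 0.57772 + 0.059386 + 0.096705 = 1.7338.
F = −kT ln Z = −0.0329 × ln(1.7338) = −0.0329 × 0.55032 = -0.0181 eV.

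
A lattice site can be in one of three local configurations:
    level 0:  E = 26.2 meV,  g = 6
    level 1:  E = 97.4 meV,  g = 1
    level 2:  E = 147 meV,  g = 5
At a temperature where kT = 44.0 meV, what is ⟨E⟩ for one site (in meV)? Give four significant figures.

34.31 meV

Eᵢ/kT = 0.595455, 2.21364, 3.34091.
Z = Σ gᵢe^(−Eᵢ/kT) = 6·e^(−0.595455) + 1·e^(−2.21364) + 5·e^(−3.34091) = 3.30787 + 0.109302 + 0.177024 = 3.59420.
⟨E⟩ = Σ Eᵢ gᵢe^(−Eᵢ/kT) / Z = (26.2·3.30787 + 97.4·0.109302 + 147·0.177024) / 3.59420 = 34.31 meV.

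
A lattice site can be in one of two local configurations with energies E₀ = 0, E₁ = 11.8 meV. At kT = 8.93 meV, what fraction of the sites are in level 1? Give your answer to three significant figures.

Eᵢ/kT = 0, 1.3214.
Z = Σ e^(−Eᵢ/kT) = e^(−0) + e^(−1.3214) = 1.0000 + 0.26676 = 1.2668.
P₁ = e^(−E₁/kT) / Z = 0.26676/1.2668 = 0.211.

0.211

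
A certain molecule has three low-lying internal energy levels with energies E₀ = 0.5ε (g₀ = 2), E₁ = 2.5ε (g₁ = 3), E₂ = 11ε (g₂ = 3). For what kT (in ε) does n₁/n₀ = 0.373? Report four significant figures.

1.437 ε

n₁/n₀ = (g₁/g₀) exp[−(E₁−E₀)/kT] = 0.373.
⇒ (E₁−E₀)/kT = ln((3/2)/0.373) = ln(4.02145) = 1.39164.
kT = 2.0ε / 1.39164 = 1.437 ε.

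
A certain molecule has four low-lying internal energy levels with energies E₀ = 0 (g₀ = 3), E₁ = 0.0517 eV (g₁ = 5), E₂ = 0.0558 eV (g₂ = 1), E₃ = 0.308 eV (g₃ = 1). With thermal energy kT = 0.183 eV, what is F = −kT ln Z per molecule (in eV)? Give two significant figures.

Eᵢ/kT = 0, 0.2825, 0.3049, 1.683.
Z = Σ gᵢe^(−Eᵢ/kT) = 3·e^(−0) + 5·e^(−0.2825) + 1·e^(−0.3049) + 1·e^(−1.683) = 3.000 + 3.769 + 0.7372 + 0.1858 = 7.692.
F = −kT ln Z = −0.183 × ln(7.692) = −0.183 × 2.040 = -0.37 eV.

-0.37 eV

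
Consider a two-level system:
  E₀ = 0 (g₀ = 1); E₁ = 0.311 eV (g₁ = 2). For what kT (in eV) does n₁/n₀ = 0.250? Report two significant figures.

n₁/n₀ = (g₁/g₀) exp[−(E₁−E₀)/kT] = 0.250.
⇒ (E₁−E₀)/kT = ln((2/1)/0.250) = ln(8.000) = 2.079.
kT = 0.311 eV / 2.079 = 0.15 eV.

0.15 eV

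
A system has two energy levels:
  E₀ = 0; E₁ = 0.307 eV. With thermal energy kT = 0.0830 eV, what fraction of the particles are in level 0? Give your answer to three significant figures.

0.976

Eᵢ/kT = 0, 3.6988.
Z = Σ e^(−Eᵢ/kT) = e^(−0) + e^(−3.6988) = 1.0000 + 0.024753 = 1.0248.
P₀ = e^(−E₀/kT) / Z = 1.0000/1.0248 = 0.976.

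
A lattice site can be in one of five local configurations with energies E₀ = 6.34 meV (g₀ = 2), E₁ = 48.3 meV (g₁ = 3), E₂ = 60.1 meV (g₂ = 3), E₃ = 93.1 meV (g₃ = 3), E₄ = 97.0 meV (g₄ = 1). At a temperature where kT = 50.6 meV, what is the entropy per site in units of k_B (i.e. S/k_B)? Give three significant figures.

2.30

Eᵢ/kT = 0.12530, 0.95455, 1.1877, 1.8399, 1.9170.
Z = Σ gᵢe^(−Eᵢ/kT) = 2·e^(−0.12530) + 3·e^(−0.95455) + 3·e^(−1.1877) + 3·e^(−1.8399) + 1·e^(−1.9170) = 1.7645 + 1.1550 + 0.91477 + 0.47650 + 0.14705 = 4.4578.
⟨E⟩ = Σ EᵢPᵢ = 40.508 meV.
S/k_B = ln Z + ⟨E⟩/kT = ln(4.4578) + 40.508/50.6 = 1.4947 + 0.80055 = 2.30.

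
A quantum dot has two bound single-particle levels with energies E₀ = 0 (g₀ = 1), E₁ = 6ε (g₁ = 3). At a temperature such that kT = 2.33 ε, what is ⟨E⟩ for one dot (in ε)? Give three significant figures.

Eᵢ/kT = 0, 2.5751.
Z = Σ gᵢe^(−Eᵢ/kT) = 1·e^(−0) + 3·e^(−2.5751) = 1.0000 + 0.22844 = 1.2284.
⟨E⟩ = Σ Eᵢ gᵢe^(−Eᵢ/kT) / Z = (0·1.0000 + 6·0.22844) / 1.2284 = 1.12 ε.

1.12 ε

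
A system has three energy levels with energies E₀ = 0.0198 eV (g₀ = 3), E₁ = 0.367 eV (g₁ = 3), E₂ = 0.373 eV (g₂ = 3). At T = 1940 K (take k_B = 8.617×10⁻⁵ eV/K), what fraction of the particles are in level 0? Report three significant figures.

0.802

k_BT = 8.617×10⁻⁵ × 1940 K = 0.16717 eV.
Eᵢ/kT = 0.11844, 2.1954, 2.2313.
Z = Σ gᵢe^(−Eᵢ/kT) = 3·e^(−0.11844) + 3·e^(−2.1954) + 3·e^(−2.2313) = 2.6649 + 0.33394 + 0.32217 = 3.3210.
P₀ = g₀ e^(−E₀/kT) / Z = 2.6649/3.3210 = 0.802.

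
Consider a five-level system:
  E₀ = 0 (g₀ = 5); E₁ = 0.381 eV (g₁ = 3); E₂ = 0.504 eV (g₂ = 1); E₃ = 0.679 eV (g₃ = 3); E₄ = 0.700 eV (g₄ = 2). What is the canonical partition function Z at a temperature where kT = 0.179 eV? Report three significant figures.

Eᵢ/kT = 0, 2.1285, 2.8156, 3.7933, 3.9106.
Z = Σ gᵢe^(−Eᵢ/kT) = 5·e^(−0) + 3·e^(−2.1285) + 1·e^(−2.8156) + 3·e^(−3.7933) + 2·e^(−3.9106) = 5.0000 + 0.35705 + 0.059869 + 0.067563 + 0.040057 = 5.5245.

Z = 5.52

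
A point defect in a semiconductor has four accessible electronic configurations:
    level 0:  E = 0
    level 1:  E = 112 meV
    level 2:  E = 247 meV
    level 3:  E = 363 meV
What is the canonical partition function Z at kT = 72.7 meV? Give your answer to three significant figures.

Eᵢ/kT = 0, 1.5406, 3.3975, 4.9931.
Z = Σ e^(−Eᵢ/kT) = e^(−0) + e^(−1.5406) + e^(−3.3975) + e^(−4.9931) = 1.0000 + 0.21425 + 0.033457 + 0.0067846 = 1.2545.

Z = 1.25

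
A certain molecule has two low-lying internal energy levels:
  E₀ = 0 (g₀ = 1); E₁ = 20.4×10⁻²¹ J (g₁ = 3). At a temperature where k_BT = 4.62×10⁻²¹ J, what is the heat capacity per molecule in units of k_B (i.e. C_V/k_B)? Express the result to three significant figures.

0.658

Eᵢ/kT = 0, 4.4156.
Z = Σ gᵢe^(−Eᵢ/kT) = 1·e^(−0) + 3·e^(−4.4156) = 1.0000 + 0.036262 = 1.0363.
⟨E⟩ = 0.71383, ⟨E²⟩ = 14.562.
C_V/k_B = (⟨E²⟩ − ⟨E⟩²)/(kT)² = (14.562 − 0.50955)/21.344 = 0.658.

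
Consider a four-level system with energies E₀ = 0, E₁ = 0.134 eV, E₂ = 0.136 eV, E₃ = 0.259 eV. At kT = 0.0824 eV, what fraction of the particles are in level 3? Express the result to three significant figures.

Eᵢ/kT = 0, 1.6262, 1.6505, 3.1432.
Z = Σ e^(−Eᵢ/kT) = e^(−0) + e^(−1.6262) + e^(−1.6505) + e^(−3.1432) = 1.0000 + 0.19668 + 0.19195 + 0.043145 = 1.4318.
P₃ = e^(−E₃/kT) / Z = 0.043145/1.4318 = 0.0301.

0.0301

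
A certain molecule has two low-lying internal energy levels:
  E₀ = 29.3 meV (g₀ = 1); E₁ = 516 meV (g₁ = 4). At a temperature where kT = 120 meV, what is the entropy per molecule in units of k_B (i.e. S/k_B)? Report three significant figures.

0.330

Eᵢ/kT = 0.24417, 4.3000.
Z = Σ gᵢe^(−Eᵢ/kT) = 1·e^(−0.24417) + 4·e^(−4.3000) = 0.78335 + 0.054274 = 0.83762.
⟨E⟩ = Σ EᵢPᵢ = 60.836 meV.
S/k_B = ln Z + ⟨E⟩/kT = ln(0.83762) + 60.836/120 = -0.17719 + 0.50697 = 0.330.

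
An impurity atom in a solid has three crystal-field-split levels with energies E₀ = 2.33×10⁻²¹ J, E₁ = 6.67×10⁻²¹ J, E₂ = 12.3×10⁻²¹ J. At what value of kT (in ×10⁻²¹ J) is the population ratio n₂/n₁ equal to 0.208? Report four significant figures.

n₂/n₁ = exp[−(E₂−E₁)/kT] = 0.208.
⇒ (E₂−E₁)/kT = ln(1/0.208) = ln(4.80769) = 1.57022.
kT = 5.63 ×10⁻²¹ J / 1.57022 = 3.585 ×10⁻²¹ J.

3.585 ×10⁻²¹ J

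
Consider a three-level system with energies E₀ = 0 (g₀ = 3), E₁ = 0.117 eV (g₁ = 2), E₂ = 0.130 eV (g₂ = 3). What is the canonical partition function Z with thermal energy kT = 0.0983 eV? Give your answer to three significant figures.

Z = 4.41

Eᵢ/kT = 0, 1.1902, 1.3225.
Z = Σ gᵢe^(−Eᵢ/kT) = 3·e^(−0) + 2·e^(−1.1902) + 3·e^(−1.3225) = 3.0000 + 0.60832 + 0.79940 = 4.4077.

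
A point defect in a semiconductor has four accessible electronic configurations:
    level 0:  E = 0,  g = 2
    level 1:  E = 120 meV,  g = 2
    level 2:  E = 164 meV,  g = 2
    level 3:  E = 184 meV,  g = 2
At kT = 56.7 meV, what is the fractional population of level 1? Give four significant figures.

0.09916

Eᵢ/kT = 0, 2.11640, 2.89242, 3.24515.
Z = Σ gᵢe^(−Eᵢ/kT) = 2·e^(−0) + 2·e^(−2.11640) + 2·e^(−2.89242) + 2·e^(−3.24515) = 2.00000 + 0.240929 + 0.110884 + 0.0779254 = 2.42974.
P₁ = g₁ e^(−E₁/kT) / Z = 0.240929/2.42974 = 0.09916.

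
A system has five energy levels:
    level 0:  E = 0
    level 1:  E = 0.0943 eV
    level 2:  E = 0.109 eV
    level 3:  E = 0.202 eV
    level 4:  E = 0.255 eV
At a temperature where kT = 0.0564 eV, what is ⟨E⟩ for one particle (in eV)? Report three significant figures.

0.0305 eV

Eᵢ/kT = 0, 1.6720, 1.9326, 3.5816, 4.5213.
Z = Σ e^(−Eᵢ/kT) = e^(−0) + e^(−1.6720) + e^(−1.9326) + e^(−3.5816) + e^(−4.5213) = 1.0000 + 0.18787 + 0.14477 + 0.027831 + 0.010875 = 1.3713.
⟨E⟩ = Σ Eᵢ e^(−Eᵢ/kT) / Z = (0·1.0000 + 0.0943·0.18787 + 0.109·0.14477 + 0.202·0.027831 + 0.255·0.010875) / 1.3713 = 0.0305 eV.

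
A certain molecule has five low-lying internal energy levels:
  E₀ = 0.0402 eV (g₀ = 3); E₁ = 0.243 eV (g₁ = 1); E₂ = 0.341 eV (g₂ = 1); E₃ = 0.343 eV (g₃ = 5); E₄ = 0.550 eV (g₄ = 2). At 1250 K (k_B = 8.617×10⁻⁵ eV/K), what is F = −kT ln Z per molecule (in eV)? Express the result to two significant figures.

k_BT = 8.617×10⁻⁵ × 1250 K = 0.1077 eV.
Eᵢ/kT = 0.3733, 2.256, 3.166, 3.185, 5.107.
Z = Σ gᵢe^(−Eᵢ/kT) = 3·e^(−0.3733) + 1·e^(−2.256) + 1·e^(−3.166) + 5·e^(−3.185) + 2·e^(−5.107) = 2.065 + 0.1048 + 0.04217 + 0.2069 + 0.01211 = 2.431.
F = −kT ln Z = −0.1077 × ln(2.431) = −0.1077 × 0.8883 = -0.096 eV.

-0.096 eV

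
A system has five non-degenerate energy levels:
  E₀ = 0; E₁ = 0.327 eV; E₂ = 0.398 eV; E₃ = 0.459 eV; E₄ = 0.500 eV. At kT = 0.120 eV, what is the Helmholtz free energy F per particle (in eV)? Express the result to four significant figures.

-0.01563 eV

Eᵢ/kT = 0, 2.72500, 3.31667, 3.82500, 4.16667.
Z = Σ e^(−Eᵢ/kT) = e^(−0) + e^(−2.72500) + e^(−3.31667) + e^(−3.82500) + e^(−4.16667) = 1.00000 + 0.0655462 + 0.0362734 + 0.0218184 + 0.0155038 = 1.13914.
F = −kT ln Z = −0.120 × ln(1.13914) = −0.120 × 0.130274 = -0.01563 eV.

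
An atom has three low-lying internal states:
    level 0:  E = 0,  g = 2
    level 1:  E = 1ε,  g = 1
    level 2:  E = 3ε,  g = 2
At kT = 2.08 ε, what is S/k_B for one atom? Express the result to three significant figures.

Eᵢ/kT = 0, 0.48077, 1.4423.
Z = Σ gᵢe^(−Eᵢ/kT) = 2·e^(−0) + 1·e^(−0.48077) + 2·e^(−1.4423) = 2.0000 + 0.61831 + 0.47277 = 3.0911.
⟨E⟩ = Σ EᵢPᵢ = 0.65887 ε.
S/k_B = ln Z + ⟨E⟩/kT = ln(3.0911) + 0.65887/2.08 = 1.1285 + 0.31676 = 1.45.

1.45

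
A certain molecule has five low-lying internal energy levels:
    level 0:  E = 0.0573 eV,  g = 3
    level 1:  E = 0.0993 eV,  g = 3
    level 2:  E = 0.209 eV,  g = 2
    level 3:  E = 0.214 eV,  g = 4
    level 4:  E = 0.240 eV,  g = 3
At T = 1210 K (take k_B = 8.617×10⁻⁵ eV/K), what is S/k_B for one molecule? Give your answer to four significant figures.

2.472

k_BT = 8.617×10⁻⁵ × 1210 K = 0.104266 eV.
Eᵢ/kT = 0.549556, 0.952372, 2.00449, 2.05244, 2.30180.
Z = Σ gᵢe^(−Eᵢ/kT) = 3·e^(−0.549556) + 3·e^(−0.952372) + 2·e^(−2.00449) + 4·e^(−2.05244) + 3·e^(−2.30180) = 1.73162 + 1.15747 + 0.269458 + 0.513685 + 0.300236 = 3.97247.
⟨E⟩ = Σ EᵢPᵢ = 0.113899 eV.
S/k_B = ln Z + ⟨E⟩/kT = ln(3.97247) + 0.113899/0.104266 = 1.37939 + 1.09239 = 2.472.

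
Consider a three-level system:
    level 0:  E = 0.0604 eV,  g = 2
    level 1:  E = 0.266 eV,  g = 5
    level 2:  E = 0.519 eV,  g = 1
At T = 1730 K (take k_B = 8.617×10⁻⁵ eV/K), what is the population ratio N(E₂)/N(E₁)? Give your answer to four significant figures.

k_BT = 8.617×10⁻⁵ × 1730 K = 0.149074 eV.
n₂/n₁ = (g₂/g₁) exp[−(E₂−E₁)/kT] = (1/5) × exp(−(0.253 eV)/(0.149074 eV)) = (1/5) × exp(-1.69714) = 0.03664.

0.03664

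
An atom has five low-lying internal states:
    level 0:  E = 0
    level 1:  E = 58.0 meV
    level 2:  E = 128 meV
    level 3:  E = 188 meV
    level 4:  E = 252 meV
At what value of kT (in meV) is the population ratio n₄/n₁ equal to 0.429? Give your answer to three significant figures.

n₄/n₁ = exp[−(E₄−E₁)/kT] = 0.429.
⇒ (E₄−E₁)/kT = ln(1/0.429) = ln(2.3310) = 0.84630.
kT = 194.0 meV / 0.84630 = 229 meV.

229 meV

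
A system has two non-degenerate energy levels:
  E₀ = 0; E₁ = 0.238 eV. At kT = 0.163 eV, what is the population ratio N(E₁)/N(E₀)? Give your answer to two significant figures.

0.23

n₁/n₀ = exp[−(E₁−E₀)/kT] = exp(−(0.238 eV)/(0.163 eV)) = exp(-1.460) = 0.23.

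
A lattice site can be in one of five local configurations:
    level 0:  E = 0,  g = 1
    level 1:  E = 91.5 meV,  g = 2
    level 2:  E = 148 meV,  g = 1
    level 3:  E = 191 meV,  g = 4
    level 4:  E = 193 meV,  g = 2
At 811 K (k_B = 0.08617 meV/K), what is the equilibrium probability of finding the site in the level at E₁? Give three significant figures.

k_BT = 0.08617 × 811 K = 69.884 meV.
Eᵢ/kT = 0, 1.3093, 2.1178, 2.7331, 2.7617.
Z = Σ gᵢe^(−Eᵢ/kT) = 1·e^(−0) + 2·e^(−1.3093) + 1·e^(−2.1178) + 4·e^(−2.7331) + 2·e^(−2.7617) = 1.0000 + 0.54002 + 0.12030 + 0.26007 + 0.12637 = 2.0468.
P₁ = g₁ e^(−E₁/kT) / Z = 0.54002/2.0468 = 0.264.

0.264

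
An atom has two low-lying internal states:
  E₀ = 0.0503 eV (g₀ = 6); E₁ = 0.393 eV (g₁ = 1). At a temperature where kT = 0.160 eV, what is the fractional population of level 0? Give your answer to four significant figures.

0.9808

Eᵢ/kT = 0.314375, 2.45625.
Z = Σ gᵢe^(−Eᵢ/kT) = 6·e^(−0.314375) + 1·e^(−2.45625) = 4.38147 + 0.0857559 = 4.46723.
P₀ = g₀ e^(−E₀/kT) / Z = 4.38147/4.46723 = 0.9808.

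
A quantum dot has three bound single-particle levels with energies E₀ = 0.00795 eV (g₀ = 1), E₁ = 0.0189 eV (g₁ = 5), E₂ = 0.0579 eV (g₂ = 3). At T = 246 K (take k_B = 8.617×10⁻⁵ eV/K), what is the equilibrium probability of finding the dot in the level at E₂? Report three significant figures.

0.0666

k_BT = 8.617×10⁻⁵ × 246 K = 0.021198 eV.
Eᵢ/kT = 0.37504, 0.89159, 2.7314.
Z = Σ gᵢe^(−Eᵢ/kT) = 1·e^(−0.37504) + 5·e^(−0.89159) + 3·e^(−2.7314) = 0.68726 + 2.0500 + 0.19538 = 2.9326.
P₂ = g₂ e^(−E₂/kT) / Z = 0.19538/2.9326 = 0.0666.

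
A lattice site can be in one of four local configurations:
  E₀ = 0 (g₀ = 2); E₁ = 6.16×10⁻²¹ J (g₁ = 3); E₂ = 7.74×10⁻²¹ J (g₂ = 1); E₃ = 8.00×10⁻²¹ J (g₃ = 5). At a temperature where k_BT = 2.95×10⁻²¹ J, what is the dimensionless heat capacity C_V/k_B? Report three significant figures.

1.19

Eᵢ/kT = 0, 2.0881, 2.6237, 2.7119.
Z = Σ gᵢe^(−Eᵢ/kT) = 2·e^(−0) + 3·e^(−2.0881) + 1·e^(−2.6237) + 5·e^(−2.7119) = 2.0000 + 0.37177 + 0.072534 + 0.33205 = 2.7764.
⟨E⟩ = 1.9838, ⟨E²⟩ = 14.300.
C_V/k_B = (⟨E²⟩ − ⟨E⟩²)/(kT)² = (14.300 − 3.9355)/8.7025 = 1.19.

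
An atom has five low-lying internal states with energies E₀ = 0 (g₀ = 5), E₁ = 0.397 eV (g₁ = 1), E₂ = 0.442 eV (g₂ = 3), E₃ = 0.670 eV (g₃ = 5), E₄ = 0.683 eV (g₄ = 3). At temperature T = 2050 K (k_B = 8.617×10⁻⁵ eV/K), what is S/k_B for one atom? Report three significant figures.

1.99

k_BT = 8.617×10⁻⁵ × 2050 K = 0.17665 eV.
Eᵢ/kT = 0, 2.2474, 2.5021, 3.7928, 3.8664.
Z = Σ gᵢe^(−Eᵢ/kT) = 5·e^(−0) + 1·e^(−2.2474) + 3·e^(−2.5021) + 5·e^(−3.7928) + 3·e^(−3.8664) = 5.0000 + 0.10567 + 0.24574 + 0.11266 + 0.062801 = 5.5269.
⟨E⟩ = Σ EᵢPᵢ = 0.048661 eV.
S/k_B = ln Z + ⟨E⟩/kT = ln(5.5269) + 0.048661/0.17665 = 1.7096 + 0.27547 = 1.99.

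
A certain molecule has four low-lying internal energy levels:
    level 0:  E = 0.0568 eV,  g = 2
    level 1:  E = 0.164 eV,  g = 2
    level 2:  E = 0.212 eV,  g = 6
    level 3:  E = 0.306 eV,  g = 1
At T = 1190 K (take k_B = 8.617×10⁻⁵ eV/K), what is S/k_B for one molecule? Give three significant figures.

2.13

k_BT = 8.617×10⁻⁵ × 1190 K = 0.10254 eV.
Eᵢ/kT = 0.55393, 1.5994, 2.0675, 2.9842.
Z = Σ gᵢe^(−Eᵢ/kT) = 2·e^(−0.55393) + 2·e^(−1.5994) + 6·e^(−2.0675) + 1·e^(−2.9842) = 1.1494 + 0.40404 + 0.75901 + 0.050580 = 2.3630.
⟨E⟩ = Σ EᵢPᵢ = 0.13032 eV.
S/k_B = ln Z + ⟨E⟩/kT = ln(2.3630) + 0.13032/0.10254 = 0.85993 + 1.2709 = 2.13.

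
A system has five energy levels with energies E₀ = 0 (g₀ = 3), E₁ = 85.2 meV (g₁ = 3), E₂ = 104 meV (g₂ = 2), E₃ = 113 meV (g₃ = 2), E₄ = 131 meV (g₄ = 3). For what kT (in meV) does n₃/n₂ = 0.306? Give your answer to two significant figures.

7.6 meV

n₃/n₂ = (g₃/g₂) exp[−(E₃−E₂)/kT] = 0.306.
⇒ (E₃−E₂)/kT = ln((2/2)/0.306) = ln(3.268) = 1.184.
kT = 9 meV / 1.184 = 7.6 meV.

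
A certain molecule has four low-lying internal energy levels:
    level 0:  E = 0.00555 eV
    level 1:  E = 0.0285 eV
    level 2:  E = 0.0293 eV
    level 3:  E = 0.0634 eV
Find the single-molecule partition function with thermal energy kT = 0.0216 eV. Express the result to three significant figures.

Z = 1.35

Eᵢ/kT = 0.25694, 1.3194, 1.3565, 2.9352.
Z = Σ e^(−Eᵢ/kT) = e^(−0.25694) + e^(−1.3194) + e^(−1.3565) + e^(−2.9352) = 0.77341 + 0.26730 + 0.25756 + 0.053120 = 1.3514.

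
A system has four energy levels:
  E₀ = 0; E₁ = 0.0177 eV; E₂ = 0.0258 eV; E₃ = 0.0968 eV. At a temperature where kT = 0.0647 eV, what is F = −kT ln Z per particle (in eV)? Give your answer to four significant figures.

-0.06320 eV

Eᵢ/kT = 0, 0.273570, 0.398764, 1.49614.
Z = Σ e^(−Eᵢ/kT) = e^(−0) + e^(−0.273570) + e^(−0.398764) + e^(−1.49614) = 1.00000 + 0.760659 + 0.671149 + 0.223993 = 2.65580.
F = −kT ln Z = −0.0647 × ln(2.65580) = −0.0647 × 0.976746 = -0.06320 eV.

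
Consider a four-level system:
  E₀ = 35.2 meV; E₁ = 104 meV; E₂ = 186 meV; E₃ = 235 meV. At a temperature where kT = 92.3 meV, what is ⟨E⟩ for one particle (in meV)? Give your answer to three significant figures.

82.8 meV

Eᵢ/kT = 0.38137, 1.1268, 2.0152, 2.5460.
Z = Σ e^(−Eᵢ/kT) = e^(−0.38137) + e^(−1.1268) + e^(−2.0152) + e^(−2.5460) = 0.68293 + 0.32407 + 0.13329 + 0.078395 = 1.2187.
⟨E⟩ = Σ Eᵢ e^(−Eᵢ/kT) / Z = (35.2·0.68293 + 104·0.32407 + 186·0.13329 + 235·0.078395) / 1.2187 = 82.8 meV.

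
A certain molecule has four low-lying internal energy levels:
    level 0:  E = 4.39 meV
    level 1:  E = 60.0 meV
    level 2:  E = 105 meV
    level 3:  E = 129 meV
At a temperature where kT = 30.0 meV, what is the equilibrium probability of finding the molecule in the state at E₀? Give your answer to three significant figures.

Eᵢ/kT = 0.14633, 2.0000, 3.5000, 4.3000.
Z = Σ e^(−Eᵢ/kT) = e^(−0.14633) + e^(−2.0000) + e^(−3.5000) + e^(−4.3000) = 0.86387 + 0.13534 + 0.030197 + 0.013569 = 1.0430.
P₀ = e^(−E₀/kT) / Z = 0.86387/1.0430 = 0.828.

0.828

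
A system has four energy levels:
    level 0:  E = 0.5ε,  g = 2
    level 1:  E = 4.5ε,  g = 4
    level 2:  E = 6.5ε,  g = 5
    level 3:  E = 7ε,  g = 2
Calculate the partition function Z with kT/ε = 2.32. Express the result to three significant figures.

Z = 2.59

Eᵢ/kT = 0.21552, 1.9397, 2.8017, 3.0172.
Z = Σ gᵢe^(−Eᵢ/kT) = 2·e^(−0.21552) + 4·e^(−1.9397) + 5·e^(−2.8017) + 2·e^(−3.0172) = 1.6122 + 0.57499 + 0.30353 + 0.097876 = 2.5886.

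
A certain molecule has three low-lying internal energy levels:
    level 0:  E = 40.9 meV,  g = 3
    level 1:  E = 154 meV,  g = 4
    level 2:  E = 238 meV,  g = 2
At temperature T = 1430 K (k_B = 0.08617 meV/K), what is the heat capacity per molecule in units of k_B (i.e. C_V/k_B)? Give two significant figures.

k_BT = 0.08617 × 1430 K = 123.2 meV.
Eᵢ/kT = 0.3320, 1.250, 1.932.
Z = Σ gᵢe^(−Eᵢ/kT) = 3·e^(−0.3320) + 4·e^(−1.250) + 2·e^(−1.932) = 2.152 + 1.146 + 0.2897 = 3.588.
⟨E⟩ = 92.93 meV, ⟨E²⟩ = 13150 meV².
C_V/k_B = (⟨E²⟩ − ⟨E⟩²)/(kT)² = (13150 − 8636)/15180 = 0.30.

0.30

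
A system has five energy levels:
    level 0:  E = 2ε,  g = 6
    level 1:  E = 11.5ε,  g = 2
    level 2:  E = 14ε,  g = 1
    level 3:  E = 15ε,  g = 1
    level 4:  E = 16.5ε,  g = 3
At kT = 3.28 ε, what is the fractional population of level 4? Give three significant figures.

Eᵢ/kT = 0.60976, 3.5061, 4.2683, 4.5732, 5.0305.
Z = Σ gᵢe^(−Eᵢ/kT) = 6·e^(−0.60976) + 2·e^(−3.5061) + 1·e^(−4.2683) + 1·e^(−4.5732) + 3·e^(−5.0305) = 3.2609 + 0.060027 + 0.014006 + 0.010325 + 0.019607 = 3.3649.
P₄ = g₄ e^(−E₄/kT) / Z = 0.019607/3.3649 = 0.00583.

0.00583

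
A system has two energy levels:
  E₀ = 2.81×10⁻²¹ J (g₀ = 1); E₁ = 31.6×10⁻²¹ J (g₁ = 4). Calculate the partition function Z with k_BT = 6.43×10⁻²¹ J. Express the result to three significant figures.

Z = 0.675

Eᵢ/kT = 0.43701, 4.9145.
Z = Σ gᵢe^(−Eᵢ/kT) = 1·e^(−0.43701) + 4·e^(−4.9145) = 0.64596 + 0.029358 = 0.67532.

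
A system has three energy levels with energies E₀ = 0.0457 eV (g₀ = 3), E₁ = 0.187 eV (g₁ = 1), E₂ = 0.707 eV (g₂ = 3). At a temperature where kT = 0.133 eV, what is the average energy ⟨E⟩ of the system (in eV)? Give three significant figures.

0.0643 eV

Eᵢ/kT = 0.34361, 1.4060, 5.3158.
Z = Σ gᵢe^(−Eᵢ/kT) = 3·e^(−0.34361) + 1·e^(−1.4060) + 3·e^(−5.3158) = 2.1276 + 0.24512 + 0.014740 = 2.3875.
⟨E⟩ = Σ Eᵢ gᵢe^(−Eᵢ/kT) / Z = (0.0457·2.1276 + 0.187·0.24512 + 0.707·0.014740) / 2.3875 = 0.0643 eV.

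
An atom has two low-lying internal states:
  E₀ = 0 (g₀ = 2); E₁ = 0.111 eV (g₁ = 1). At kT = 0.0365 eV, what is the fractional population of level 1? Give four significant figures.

0.02333

Eᵢ/kT = 0, 3.04110.
Z = Σ gᵢe^(−Eᵢ/kT) = 2·e^(−0) + 1·e^(−3.04110) = 2.00000 + 0.0477823 = 2.04778.
P₁ = g₁ e^(−E₁/kT) / Z = 0.0477823/2.04778 = 0.02333.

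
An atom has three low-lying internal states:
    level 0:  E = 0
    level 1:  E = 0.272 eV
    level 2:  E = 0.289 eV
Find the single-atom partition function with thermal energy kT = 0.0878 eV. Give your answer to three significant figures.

Z = 1.08

Eᵢ/kT = 0, 3.0979, 3.2916.
Z = Σ e^(−Eᵢ/kT) = e^(−0) + e^(−3.0979) + e^(−3.2916) = 1.0000 + 0.045144 + 0.037194 = 1.0823.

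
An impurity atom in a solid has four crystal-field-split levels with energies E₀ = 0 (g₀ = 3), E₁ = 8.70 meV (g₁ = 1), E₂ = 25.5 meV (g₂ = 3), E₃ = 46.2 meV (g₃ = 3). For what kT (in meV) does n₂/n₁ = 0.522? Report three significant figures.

9.61 meV

n₂/n₁ = (g₂/g₁) exp[−(E₂−E₁)/kT] = 0.522.
⇒ (E₂−E₁)/kT = ln((3/1)/0.522) = ln(5.7471) = 1.7487.
kT = 16.80 meV / 1.7487 = 9.61 meV.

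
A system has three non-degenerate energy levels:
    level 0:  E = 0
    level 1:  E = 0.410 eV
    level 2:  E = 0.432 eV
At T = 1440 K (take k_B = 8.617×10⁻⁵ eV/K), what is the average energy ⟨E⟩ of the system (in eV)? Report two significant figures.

k_BT = 8.617×10⁻⁵ × 1440 K = 0.1241 eV.
Eᵢ/kT = 0, 3.304, 3.481.
Z = Σ e^(−Eᵢ/kT) = e^(−0) + e^(−3.304) + e^(−3.481) = 1.000 + 0.03674 + 0.03078 = 1.068.
⟨E⟩ = Σ Eᵢ e^(−Eᵢ/kT) / Z = (0·1.000 + 0.410·0.03674 + 0.432·0.03078) / 1.068 = 0.027 eV.

0.027 eV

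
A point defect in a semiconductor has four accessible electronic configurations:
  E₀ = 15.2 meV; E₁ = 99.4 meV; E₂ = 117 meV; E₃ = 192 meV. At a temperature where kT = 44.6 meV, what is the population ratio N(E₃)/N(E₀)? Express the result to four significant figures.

n₃/n₀ = exp[−(E₃−E₀)/kT] = exp(−(176.8 meV)/(44.6 meV)) = exp(-3.96413) = 0.01898.

0.01898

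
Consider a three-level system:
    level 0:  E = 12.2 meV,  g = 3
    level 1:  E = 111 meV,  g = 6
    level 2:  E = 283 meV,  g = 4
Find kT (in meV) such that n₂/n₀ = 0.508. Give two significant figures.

n₂/n₀ = (g₂/g₀) exp[−(E₂−E₀)/kT] = 0.508.
⇒ (E₂−E₀)/kT = ln((4/3)/0.508) = ln(2.625) = 0.9651.
kT = 270.8 meV / 0.9651 = 280 meV.

280 meV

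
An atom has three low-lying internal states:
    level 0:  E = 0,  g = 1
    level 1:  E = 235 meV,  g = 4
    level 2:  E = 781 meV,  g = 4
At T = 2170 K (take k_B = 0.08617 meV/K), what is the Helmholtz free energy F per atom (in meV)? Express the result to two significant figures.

-150 meV

k_BT = 0.08617 × 2170 K = 187.0 meV.
Eᵢ/kT = 0, 1.257, 4.176.
Z = Σ gᵢe^(−Eᵢ/kT) = 1·e^(−0) + 4·e^(−1.257) + 4·e^(−4.176) = 1.000 + 1.138 + 0.06144 = 2.199.
F = −kT ln Z = −187.0 × ln(2.199) = −187.0 × 0.7880 = -150 meV.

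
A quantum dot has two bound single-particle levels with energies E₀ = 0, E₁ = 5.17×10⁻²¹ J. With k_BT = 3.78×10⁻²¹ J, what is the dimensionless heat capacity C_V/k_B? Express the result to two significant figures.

Eᵢ/kT = 0, 1.368.
Z = Σ e^(−Eᵢ/kT) = e^(−0) + e^(−1.368) = 1.000 + 0.2546 = 1.255.
⟨E⟩ = 1.049, ⟨E²⟩ = 5.422.
C_V/k_B = (⟨E²⟩ − ⟨E⟩²)/(kT)² = (5.422 − 1.100)/14.29 = 0.30.

0.30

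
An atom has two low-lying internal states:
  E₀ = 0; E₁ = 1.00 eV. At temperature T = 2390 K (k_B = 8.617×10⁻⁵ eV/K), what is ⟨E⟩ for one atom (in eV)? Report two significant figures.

k_BT = 8.617×10⁻⁵ × 2390 K = 0.2059 eV.
Eᵢ/kT = 0, 4.857.
Z = Σ e^(−Eᵢ/kT) = e^(−0) + e^(−4.857) = 1.000 + 0.007774 = 1.008.
⟨E⟩ = Σ Eᵢ e^(−Eᵢ/kT) / Z = (0·1.000 + 1.00·0.007774) / 1.008 = 0.0077 eV.

0.0077 eV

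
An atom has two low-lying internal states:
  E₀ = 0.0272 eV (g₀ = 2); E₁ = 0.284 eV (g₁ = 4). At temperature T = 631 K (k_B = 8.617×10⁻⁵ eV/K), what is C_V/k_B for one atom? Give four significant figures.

k_BT = 8.617×10⁻⁵ × 631 K = 0.0543733 eV.
Eᵢ/kT = 0.500246, 5.22315.
Z = Σ gᵢe^(−Eᵢ/kT) = 2·e^(−0.500246) + 4·e^(−5.22315) = 1.21276 + 0.0215613 = 1.23432.
⟨E⟩ = 0.0316859 eV, ⟨E²⟩ = 0.00213583 eV².
C_V/k_B = (⟨E²⟩ − ⟨E⟩²)/(kT)² = (0.00213583 − 0.00100400)/0.00295646 = 0.3828.

0.3828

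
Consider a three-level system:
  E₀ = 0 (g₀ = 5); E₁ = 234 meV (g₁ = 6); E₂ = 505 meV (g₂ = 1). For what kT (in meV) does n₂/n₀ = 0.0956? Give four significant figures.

684.1 meV

n₂/n₀ = (g₂/g₀) exp[−(E₂−E₀)/kT] = 0.0956.
⇒ (E₂−E₀)/kT = ln((1/5)/0.0956) = ln(2.09205) = 0.738144.
kT = 505 meV / 0.738144 = 684.1 meV.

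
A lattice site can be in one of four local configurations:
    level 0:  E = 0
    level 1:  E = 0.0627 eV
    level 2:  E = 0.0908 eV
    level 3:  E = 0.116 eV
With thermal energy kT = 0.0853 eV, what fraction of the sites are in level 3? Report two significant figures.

Eᵢ/kT = 0, 0.7351, 1.064, 1.360.
Z = Σ e^(−Eᵢ/kT) = e^(−0) + e^(−0.7351) + e^(−1.064) + e^(−1.360) = 1.000 + 0.4795 + 0.3451 + 0.2567 = 2.081.
P₃ = e^(−E₃/kT) / Z = 0.2567/2.081 = 0.12.

0.12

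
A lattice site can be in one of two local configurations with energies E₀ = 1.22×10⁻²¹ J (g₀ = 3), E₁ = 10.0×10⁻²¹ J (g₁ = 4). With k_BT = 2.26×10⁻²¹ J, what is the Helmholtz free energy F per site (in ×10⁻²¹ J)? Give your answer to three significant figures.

Eᵢ/kT = 0.53982, 4.4248.
Z = Σ gᵢe^(−Eᵢ/kT) = 3·e^(−0.53982) + 4·e^(−4.4248) = 1.7486 + 0.047906 = 1.7965.
F = −kT ln Z = −2.26 × ln(1.7965) = −2.26 × 0.58584 = -1.32 ×10⁻²¹ J.

-1.32 ×10⁻²¹ J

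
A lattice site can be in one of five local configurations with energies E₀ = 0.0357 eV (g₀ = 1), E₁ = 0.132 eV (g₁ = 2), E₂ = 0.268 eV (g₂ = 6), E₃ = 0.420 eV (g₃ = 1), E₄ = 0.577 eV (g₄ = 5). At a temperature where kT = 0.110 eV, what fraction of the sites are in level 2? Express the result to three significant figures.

Eᵢ/kT = 0.32455, 1.2000, 2.4364, 3.8182, 5.2455.
Z = Σ gᵢe^(−Eᵢ/kT) = 1·e^(−0.32455) + 2·e^(−1.2000) + 6·e^(−2.4364) + 1·e^(−3.8182) + 5·e^(−5.2455) = 0.72285 + 0.60239 + 0.52485 + 0.021967 + 0.026356 = 1.8984.
P₂ = g₂ e^(−E₂/kT) / Z = 0.52485/1.8984 = 0.276.

0.276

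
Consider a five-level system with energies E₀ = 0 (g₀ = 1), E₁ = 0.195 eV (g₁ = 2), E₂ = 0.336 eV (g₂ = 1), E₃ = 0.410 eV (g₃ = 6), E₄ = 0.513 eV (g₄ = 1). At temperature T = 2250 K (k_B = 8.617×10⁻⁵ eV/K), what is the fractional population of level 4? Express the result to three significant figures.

0.0262

k_BT = 8.617×10⁻⁵ × 2250 K = 0.19388 eV.
Eᵢ/kT = 0, 1.0058, 1.7330, 2.1147, 2.6460.
Z = Σ gᵢe^(−Eᵢ/kT) = 1·e^(−0) + 2·e^(−1.0058) + 1·e^(−1.7330) + 6·e^(−2.1147) + 1·e^(−2.6460) = 1.0000 + 0.73150 + 0.17675 + 0.72402 + 0.070934 = 2.7032.
P₄ = g₄ e^(−E₄/kT) / Z = 0.070934/2.7032 = 0.0262.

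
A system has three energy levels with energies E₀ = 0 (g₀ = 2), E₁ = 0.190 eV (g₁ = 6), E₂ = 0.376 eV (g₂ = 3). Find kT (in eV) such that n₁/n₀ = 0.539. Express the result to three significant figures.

0.111 eV

n₁/n₀ = (g₁/g₀) exp[−(E₁−E₀)/kT] = 0.539.
⇒ (E₁−E₀)/kT = ln((6/2)/0.539) = ln(5.5659) = 1.7167.
kT = 0.190 eV / 1.7167 = 0.111 eV.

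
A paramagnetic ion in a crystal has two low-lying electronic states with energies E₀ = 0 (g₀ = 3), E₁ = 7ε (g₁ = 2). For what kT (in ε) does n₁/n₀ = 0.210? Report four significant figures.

n₁/n₀ = (g₁/g₀) exp[−(E₁−E₀)/kT] = 0.210.
⇒ (E₁−E₀)/kT = ln((2/3)/0.210) = ln(3.17460) = 1.15518.
kT = 7ε / 1.15518 = 6.060 ε.

6.060 ε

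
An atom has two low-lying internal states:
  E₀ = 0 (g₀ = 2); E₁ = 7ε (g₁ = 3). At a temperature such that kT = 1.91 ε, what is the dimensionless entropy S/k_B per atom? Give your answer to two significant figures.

0.87

Eᵢ/kT = 0, 3.665.
Z = Σ gᵢe^(−Eᵢ/kT) = 2·e^(−0) + 3·e^(−3.665) = 2.000 + 0.07681 = 2.077.
⟨E⟩ = Σ EᵢPᵢ = 0.2589 ε.
S/k_B = ln Z + ⟨E⟩/kT = ln(2.077) + 0.2589/1.91 = 0.7309 + 0.1355 = 0.87.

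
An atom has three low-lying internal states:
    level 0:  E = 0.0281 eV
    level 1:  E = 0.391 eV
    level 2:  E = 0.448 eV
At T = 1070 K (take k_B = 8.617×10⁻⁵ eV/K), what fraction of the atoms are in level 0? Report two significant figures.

k_BT = 8.617×10⁻⁵ × 1070 K = 0.09220 eV.
Eᵢ/kT = 0.3048, 4.241, 4.859.
Z = Σ e^(−Eᵢ/kT) = e^(−0.3048) + e^(−4.241) + e^(−4.859) = 0.7373 + 0.01439 + 0.007758 = 0.7594.
P₀ = e^(−E₀/kT) / Z = 0.7373/0.7594 = 0.97.

0.97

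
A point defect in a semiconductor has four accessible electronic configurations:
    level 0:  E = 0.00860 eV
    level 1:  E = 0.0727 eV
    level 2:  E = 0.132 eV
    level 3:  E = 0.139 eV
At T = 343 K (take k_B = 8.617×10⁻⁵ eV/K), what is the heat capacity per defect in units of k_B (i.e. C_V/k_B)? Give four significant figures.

0.8099

k_BT = 8.617×10⁻⁵ × 343 K = 0.0295563 eV.
Eᵢ/kT = 0.290970, 2.45971, 4.46605, 4.70289.
Z = Σ e^(−Eᵢ/kT) = e^(−0.290970) + e^(−2.45971) + e^(−4.46605) + e^(−4.70289) = 0.747538 + 0.0854597 + 0.0114926 + 0.00906903 = 0.853559.
⟨E⟩ = 0.0180648 eV, ⟨E²⟩ = 0.00103383 eV².
C_V/k_B = (⟨E²⟩ − ⟨E⟩²)/(kT)² = (0.00103383 − 0.000326337)/0.000873575 = 0.8099.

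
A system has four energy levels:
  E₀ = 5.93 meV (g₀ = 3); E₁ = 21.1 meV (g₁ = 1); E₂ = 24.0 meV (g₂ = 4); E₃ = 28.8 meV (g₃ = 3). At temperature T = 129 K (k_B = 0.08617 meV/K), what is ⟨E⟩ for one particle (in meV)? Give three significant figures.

k_BT = 0.08617 × 129 K = 11.116 meV.
Eᵢ/kT = 0.53347, 1.8982, 2.1591, 2.5909.
Z = Σ gᵢe^(−Eᵢ/kT) = 3·e^(−0.53347) + 1·e^(−1.8982) + 4·e^(−2.1591) + 3·e^(−2.5909) = 1.7597 + 0.14984 + 0.46172 + 0.22486 = 2.5961.
⟨E⟩ = Σ Eᵢ gᵢe^(−Eᵢ/kT) / Z = (5.93·1.7597 + 21.1·0.14984 + 24.0·0.46172 + 28.8·0.22486) / 2.5961 = 12.0 meV.

12.0 meV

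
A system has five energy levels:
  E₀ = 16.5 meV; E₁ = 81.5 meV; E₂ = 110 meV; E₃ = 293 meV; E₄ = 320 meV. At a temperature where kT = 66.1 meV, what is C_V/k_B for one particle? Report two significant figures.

Eᵢ/kT = 0.2496, 1.233, 1.664, 4.433, 4.841.
Z = Σ e^(−Eᵢ/kT) = e^(−0.2496) + e^(−1.233) + e^(−1.664) + e^(−4.433) + e^(−4.841) = 0.7791 + 0.2914 + 0.1894 + 0.01188 + 0.007899 = 1.280.
⟨E⟩ = 49.57 meV, ⟨E²⟩ = 4897 meV².
C_V/k_B = (⟨E²⟩ − ⟨E⟩²)/(kT)² = (4897 − 2457)/4369 = 0.56.

0.56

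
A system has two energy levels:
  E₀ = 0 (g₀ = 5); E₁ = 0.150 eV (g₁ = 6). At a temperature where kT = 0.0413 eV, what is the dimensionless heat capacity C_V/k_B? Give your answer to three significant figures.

0.394

Eᵢ/kT = 0, 3.6320.
Z = Σ gᵢe^(−Eᵢ/kT) = 5·e^(−0) + 6·e^(−3.6320) = 5.0000 + 0.15878 = 5.1588.
⟨E⟩ = 0.0046168 eV, ⟨E²⟩ = 0.00069252 eV².
C_V/k_B = (⟨E²⟩ − ⟨E⟩²)/(kT)² = (0.00069252 − 0.000021315)/0.0017057 = 0.394.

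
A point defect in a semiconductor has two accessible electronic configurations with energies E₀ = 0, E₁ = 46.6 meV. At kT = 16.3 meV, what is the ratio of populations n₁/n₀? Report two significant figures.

n₁/n₀ = exp[−(E₁−E₀)/kT] = exp(−(46.6 meV)/(16.3 meV)) = exp(-2.859) = 0.057.

0.057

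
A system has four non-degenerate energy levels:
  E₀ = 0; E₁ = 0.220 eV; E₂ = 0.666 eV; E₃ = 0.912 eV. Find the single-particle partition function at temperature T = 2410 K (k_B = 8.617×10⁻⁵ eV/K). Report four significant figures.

k_BT = 8.617×10⁻⁵ × 2410 K = 0.207670 eV.
Eᵢ/kT = 0, 1.05937, 3.20701, 4.39158.
Z = Σ e^(−Eᵢ/kT) = e^(−0) + e^(−1.05937) + e^(−3.20701) + e^(−4.39158) = 1.00000 + 0.346674 + 0.0404775 + 0.0123812 = 1.39953.

Z = 1.400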